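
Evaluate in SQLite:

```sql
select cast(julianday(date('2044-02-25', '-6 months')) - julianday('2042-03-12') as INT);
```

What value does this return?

Adding -6 months to 2044-02-25 gives 2043-08-25.
19 days remain in March 2042 after the 12th (31 − 12).
Full months from April 2042 through July 2043 contribute their day counts.
Then 25 days into August 2043.
Total: 19 + 30 + 31 + 30 + 31 + 31 + 30 + 31 + 30 + 31 + 31 + 28 + 31 + 30 + 31 + 30 + 31 + 25 = 531.

531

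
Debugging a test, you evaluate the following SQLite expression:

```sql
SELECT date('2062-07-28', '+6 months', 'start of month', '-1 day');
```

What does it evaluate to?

Adding +6 months to 2062-07-28 gives 2063-01-28.
`start of month` rewinds 2063-01-28 to 2063-01-01.
Going back 1 day from 2063-01-01 reaches 2062-12-31 (last day of December, 31 days).

2062-12-31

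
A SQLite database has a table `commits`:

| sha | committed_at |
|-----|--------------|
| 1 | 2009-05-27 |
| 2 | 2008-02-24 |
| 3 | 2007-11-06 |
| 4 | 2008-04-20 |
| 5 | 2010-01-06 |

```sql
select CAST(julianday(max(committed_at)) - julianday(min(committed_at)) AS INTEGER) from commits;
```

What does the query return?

MIN = 2007-11-06, MAX = 2010-01-06.
24 days remain in November 2007 after the 6th (30 − 6).
Full months from December 2007 through December 2009 contribute their day counts.
Then 6 days into January 2010.
Total: 24 + 31 + 31 + 29 + 31 + 30 + 31 + 30 + 31 + 31 + 30 + 31 + 30 + 31 + 31 + 28 + 31 + 30 + 31 + 30 + 31 + 31 + 30 + 31 + 30 + 31 + 6 = 792.

792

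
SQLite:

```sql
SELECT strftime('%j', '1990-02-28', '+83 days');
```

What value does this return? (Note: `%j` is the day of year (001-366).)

First apply '+83 days': 1990-02-28 → 1990-05-22.
Day-of-year for 1990-05-22: days since 1990-01-01 inclusive = 142, zero-padded to 142.

142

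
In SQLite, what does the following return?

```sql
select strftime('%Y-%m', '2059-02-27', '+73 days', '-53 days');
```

2059-03

First apply '+73 days', '-53 days': 2059-02-27 → 2059-03-19.
`%Y-%m` extracts the year-month: 2059-03.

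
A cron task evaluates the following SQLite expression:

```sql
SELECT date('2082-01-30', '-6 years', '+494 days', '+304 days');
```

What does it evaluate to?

2078-04-07

Adding -6 years to 2082-01-30 gives 2076-01-30.
Applying '+494 days' to 2076-01-30: counting 494 days forward gives 2077-06-07.
Applying '+304 days' to 2077-06-07: counting 304 days forward gives 2078-04-07.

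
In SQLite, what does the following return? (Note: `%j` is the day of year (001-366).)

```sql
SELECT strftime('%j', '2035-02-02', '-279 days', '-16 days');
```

103

First apply '-279 days', '-16 days': 2035-02-02 → 2034-04-13.
Day-of-year for 2034-04-13: days since 2034-01-01 inclusive = 103, zero-padded to 103.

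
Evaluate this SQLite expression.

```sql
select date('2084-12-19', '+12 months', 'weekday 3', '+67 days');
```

2086-02-24

Adding +12 months to 2084-12-19 gives 2085-12-19.
`weekday 3` advances to the next Wednesday; 2085-12-19 is already a Wednesday, so it stays at 2085-12-19.
Applying '+67 days' to 2085-12-19: counting 67 days forward gives 2086-02-24.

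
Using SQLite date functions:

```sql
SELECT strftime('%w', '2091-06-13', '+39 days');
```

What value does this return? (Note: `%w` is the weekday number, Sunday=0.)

0

First apply '+39 days': 2091-06-13 → 2091-07-22.
2091-07-22 is a Sunday; with Sunday=0 that is 0.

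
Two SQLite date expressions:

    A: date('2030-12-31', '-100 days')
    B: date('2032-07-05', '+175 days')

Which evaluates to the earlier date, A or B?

A

A = 2030-09-22.
B = 2032-12-27.
A is earlier.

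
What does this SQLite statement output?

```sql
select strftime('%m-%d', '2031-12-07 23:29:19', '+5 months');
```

First apply '+5 months': 2031-12-07 23:29:19 → 2032-05-07 23:29:19.
`%m-%d` extracts the month-day: 05-07.

05-07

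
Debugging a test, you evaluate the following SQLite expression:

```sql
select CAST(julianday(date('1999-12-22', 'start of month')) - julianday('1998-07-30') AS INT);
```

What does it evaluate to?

489

`start of month` rewinds 1999-12-22 to 1999-12-01.
1 day remains in July 1998 after the 30th (31 − 30).
Full months from August 1998 through November 1999 contribute their day counts.
Then 1 day into December 1999.
Total: 1 + 31 + 30 + 31 + 30 + 31 + 31 + 28 + 31 + 30 + 31 + 30 + 31 + 31 + 30 + 31 + 30 + 1 = 489.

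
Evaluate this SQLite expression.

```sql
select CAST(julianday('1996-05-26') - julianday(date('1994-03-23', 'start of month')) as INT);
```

817

`start of month` rewinds 1994-03-23 to 1994-03-01.
30 days remain in March 1994 after the 1st (31 − 1).
Full months from April 1994 through April 1996 contribute their day counts.
Then 26 days into May 1996.
Total: 30 + 30 + 31 + 30 + 31 + 31 + 30 + 31 + 30 + 31 + 31 + 28 + 31 + 30 + 31 + 30 + 31 + 31 + 30 + 31 + 30 + 31 + 31 + 29 + 31 + 30 + 26 = 817.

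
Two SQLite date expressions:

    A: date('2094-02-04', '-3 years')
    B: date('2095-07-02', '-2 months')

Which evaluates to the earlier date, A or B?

A = 2091-02-04.
B = 2095-05-02.
A is earlier.

A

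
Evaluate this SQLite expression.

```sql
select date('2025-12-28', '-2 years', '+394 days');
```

2025-01-25

Adding -2 years to 2025-12-28 gives 2023-12-28.
Applying '+394 days' to 2023-12-28: counting 394 days forward gives 2025-01-25.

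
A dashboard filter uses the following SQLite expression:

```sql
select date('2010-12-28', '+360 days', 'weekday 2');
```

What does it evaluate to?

2011-12-27

Applying '+360 days' to 2010-12-28: counting 360 days forward gives 2011-12-23.
`weekday 2` advances to the next Tuesday; 2011-12-23 is a Friday, so it moves forward to 2011-12-27.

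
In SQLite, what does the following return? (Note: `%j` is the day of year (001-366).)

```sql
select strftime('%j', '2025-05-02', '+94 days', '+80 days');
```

296

First apply '+94 days', '+80 days': 2025-05-02 → 2025-10-23.
Day-of-year for 2025-10-23: days since 2025-01-01 inclusive = 296, zero-padded to 296.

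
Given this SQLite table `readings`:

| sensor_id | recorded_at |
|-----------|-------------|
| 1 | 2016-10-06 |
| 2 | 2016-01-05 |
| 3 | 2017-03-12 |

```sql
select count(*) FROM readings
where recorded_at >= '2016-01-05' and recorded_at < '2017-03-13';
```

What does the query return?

3

Rows in [2016-01-05, 2017-03-13): 2016-10-06, 2016-01-05, 2017-03-12 → 3 rows.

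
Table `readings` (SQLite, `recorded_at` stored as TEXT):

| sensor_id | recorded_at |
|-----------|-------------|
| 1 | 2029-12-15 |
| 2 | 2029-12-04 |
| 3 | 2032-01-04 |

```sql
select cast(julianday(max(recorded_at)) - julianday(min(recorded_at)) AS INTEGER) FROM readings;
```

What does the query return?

MIN = 2029-12-04, MAX = 2032-01-04.
27 days remain in December 2029 after the 4th (31 − 4).
Full months from January 2030 through December 2031 contribute their day counts.
Then 4 days into January 2032.
Total: 27 + 31 + 28 + 31 + 30 + 31 + 30 + 31 + 31 + 30 + 31 + 30 + 31 + 31 + 28 + 31 + 30 + 31 + 30 + 31 + 31 + 30 + 31 + 30 + 31 + 4 = 761.

761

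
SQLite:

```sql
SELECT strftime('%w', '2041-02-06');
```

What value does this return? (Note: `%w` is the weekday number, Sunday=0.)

2041-02-06 is a Wednesday; with Sunday=0 that is 3.

3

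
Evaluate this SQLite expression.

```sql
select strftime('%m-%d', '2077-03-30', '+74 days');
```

First apply '+74 days': 2077-03-30 → 2077-06-12.
`%m-%d` extracts the month-day: 06-12.

06-12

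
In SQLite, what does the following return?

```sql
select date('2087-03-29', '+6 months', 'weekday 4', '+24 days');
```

Adding +6 months to 2087-03-29 gives 2087-09-29.
`weekday 4` advances to the next Thursday; 2087-09-29 is a Monday, so it moves forward to 2087-10-02.
Advancing 24 more days within October lands on 2087-10-26.

2087-10-26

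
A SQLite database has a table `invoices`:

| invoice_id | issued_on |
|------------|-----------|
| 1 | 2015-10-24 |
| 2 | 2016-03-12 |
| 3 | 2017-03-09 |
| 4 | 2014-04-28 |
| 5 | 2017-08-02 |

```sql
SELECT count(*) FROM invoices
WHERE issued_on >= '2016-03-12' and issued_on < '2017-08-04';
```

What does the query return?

Rows in [2016-03-12, 2017-08-04): 2016-03-12, 2017-03-09, 2017-08-02 → 3 rows.

3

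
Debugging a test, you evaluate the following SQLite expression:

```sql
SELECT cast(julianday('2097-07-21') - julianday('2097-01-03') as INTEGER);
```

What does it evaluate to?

199

28 days remain in January 2097 after the 3rd (31 − 3).
February 2097: 28 days.
March 2097: 31 days.
April 2097: 30 days.
May 2097: 31 days.
June 2097: 30 days.
Then 21 days into July 2097.
Total: 28 + 28 + 31 + 30 + 31 + 30 + 21 = 199.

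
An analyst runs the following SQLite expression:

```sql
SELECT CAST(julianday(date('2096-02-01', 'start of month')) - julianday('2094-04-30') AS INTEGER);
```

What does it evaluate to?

642

`start of month` rewinds 2096-02-01 to 2096-02-01.
0 days remain in April 2094 after the 30th (30 − 30).
Full months from May 2094 through January 2096 contribute their day counts.
Then 1 day into February 2096.
Total: 0 + 31 + 30 + 31 + 31 + 30 + 31 + 30 + 31 + 31 + 28 + 31 + 30 + 31 + 30 + 31 + 31 + 30 + 31 + 30 + 31 + 31 + 1 = 642.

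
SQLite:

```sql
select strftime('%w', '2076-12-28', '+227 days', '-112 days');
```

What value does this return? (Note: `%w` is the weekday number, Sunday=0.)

First apply '+227 days', '-112 days': 2076-12-28 → 2077-04-22.
2077-04-22 is a Thursday; with Sunday=0 that is 4.

4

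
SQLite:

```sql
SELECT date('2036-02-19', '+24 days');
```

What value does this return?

February 2036 has 29 days; 10 remain after the 19th, so 11 days reach 2036-03-01.
Advancing 13 more days within March lands on 2036-03-14.

2036-03-14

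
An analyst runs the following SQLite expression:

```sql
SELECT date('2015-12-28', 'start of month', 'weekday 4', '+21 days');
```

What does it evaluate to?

2015-12-24

`start of month` rewinds 2015-12-28 to 2015-12-01.
`weekday 4` advances to the next Thursday; 2015-12-01 is a Tuesday, so it moves forward to 2015-12-03.
Advancing 21 more days within December lands on 2015-12-24.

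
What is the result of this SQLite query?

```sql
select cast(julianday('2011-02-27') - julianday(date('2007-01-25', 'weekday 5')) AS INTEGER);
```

`weekday 5` advances to the next Friday; 2007-01-25 is a Thursday, so it moves forward to 2007-01-26.
5 days remain in January 2007 after the 26th (31 − 26).
Full months from February 2007 through January 2011 contribute their day counts.
Then 27 days into February 2011.
Total: 5 + 28 + 31 + 30 + 31 + 30 + 31 + 31 + 30 + 31 + 30 + 31 + 31 + 29 + 31 + 30 + 31 + 30 + 31 + 31 + 30 + 31 + 30 + 31 + 31 + 28 + 31 + 30 + 31 + 30 + 31 + 31 + 30 + 31 + 30 + 31 + 31 + 28 + 31 + 30 + 31 + 30 + 31 + 31 + 30 + 31 + 30 + 31 + 31 + 27 = 1493.

1493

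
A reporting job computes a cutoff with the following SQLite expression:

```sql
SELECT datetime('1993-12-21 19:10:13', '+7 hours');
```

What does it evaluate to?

+7 hours from 1993-12-21 19:10:13 is 1993-12-22 02:10:13 (crosses midnight).

1993-12-22 02:10:13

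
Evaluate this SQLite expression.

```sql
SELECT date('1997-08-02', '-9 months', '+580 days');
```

1998-06-05

Adding -9 months to 1997-08-02 gives 1996-11-02.
Applying '+580 days' to 1996-11-02: counting 580 days forward gives 1998-06-05.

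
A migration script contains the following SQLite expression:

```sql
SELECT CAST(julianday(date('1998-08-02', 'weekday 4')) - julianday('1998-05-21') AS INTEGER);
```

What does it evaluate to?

77

`weekday 4` advances to the next Thursday; 1998-08-02 is a Sunday, so it moves forward to 1998-08-06.
10 days remain in May 1998 after the 21st (31 − 21).
June 1998: 30 days.
July 1998: 31 days.
Then 6 days into August 1998.
Total: 10 + 30 + 31 + 6 = 77.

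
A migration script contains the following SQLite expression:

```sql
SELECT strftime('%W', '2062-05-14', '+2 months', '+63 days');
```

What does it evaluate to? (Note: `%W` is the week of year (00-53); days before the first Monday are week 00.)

37

First apply '+2 months', '+63 days': 2062-05-14 → 2062-09-15.
2062-09-15 is a Friday. SQLite's %W counts Mondays since the year started; the result is 37.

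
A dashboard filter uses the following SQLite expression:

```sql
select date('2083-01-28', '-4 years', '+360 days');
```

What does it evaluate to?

Adding -4 years to 2083-01-28 gives 2079-01-28.
Applying '+360 days' to 2079-01-28: counting 360 days forward gives 2080-01-23.

2080-01-23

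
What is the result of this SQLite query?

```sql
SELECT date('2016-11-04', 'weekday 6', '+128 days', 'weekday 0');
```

2017-03-19

`weekday 6` advances to the next Saturday; 2016-11-04 is a Friday, so it moves forward to 2016-11-05.
Applying '+128 days' to 2016-11-05: counting 128 days forward gives 2017-03-13.
`weekday 0` advances to the next Sunday; 2017-03-13 is a Monday, so it moves forward to 2017-03-19.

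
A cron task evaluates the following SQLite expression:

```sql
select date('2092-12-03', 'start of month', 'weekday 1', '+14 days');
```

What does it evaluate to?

`start of month` rewinds 2092-12-03 to 2092-12-01.
`weekday 1` advances to the next Monday; 2092-12-01 is already a Monday, so it stays at 2092-12-01.
Advancing 14 more days within December lands on 2092-12-15.

2092-12-15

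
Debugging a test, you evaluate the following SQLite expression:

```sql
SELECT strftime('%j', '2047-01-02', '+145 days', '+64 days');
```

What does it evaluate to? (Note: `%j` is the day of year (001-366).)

First apply '+145 days', '+64 days': 2047-01-02 → 2047-07-30.
Day-of-year for 2047-07-30: days since 2047-01-01 inclusive = 211, zero-padded to 211.

211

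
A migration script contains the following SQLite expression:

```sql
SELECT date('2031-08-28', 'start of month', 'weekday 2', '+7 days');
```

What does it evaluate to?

2031-08-12

`start of month` rewinds 2031-08-28 to 2031-08-01.
`weekday 2` advances to the next Tuesday; 2031-08-01 is a Friday, so it moves forward to 2031-08-05.
Advancing 7 more days within August lands on 2031-08-12.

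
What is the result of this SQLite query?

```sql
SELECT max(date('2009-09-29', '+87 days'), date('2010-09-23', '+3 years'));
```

2013-09-23

date('2009-09-29', '+87 days') → 2009-12-25.
date('2010-09-23', '+3 years') → 2013-09-23.
Later of the two is 2013-09-23.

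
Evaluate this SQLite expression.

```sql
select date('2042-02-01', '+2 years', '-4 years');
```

2040-02-01

Adding +2 years to 2042-02-01 gives 2044-02-01.
Adding -4 years to 2044-02-01 gives 2040-02-01.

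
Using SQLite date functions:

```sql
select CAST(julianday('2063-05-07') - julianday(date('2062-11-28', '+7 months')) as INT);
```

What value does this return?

-52

Adding +7 months to 2062-11-28 gives 2063-06-28.
24 days remain in May 2063 after the 7th (31 − 7).
Then 28 days into June 2063.
Total: 24 + 28 = 52.
The subtraction is earlier − later, so the result is −52 → -52.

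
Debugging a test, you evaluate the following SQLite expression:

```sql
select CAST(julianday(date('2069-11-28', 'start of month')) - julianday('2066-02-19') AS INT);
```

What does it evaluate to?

`start of month` rewinds 2069-11-28 to 2069-11-01.
9 days remain in February 2066 after the 19th (28 − 19).
Full months from March 2066 through October 2069 contribute their day counts.
Then 1 day into November 2069.
Total: 9 + 31 + 30 + 31 + 30 + 31 + 31 + 30 + 31 + 30 + 31 + 31 + 28 + 31 + 30 + 31 + 30 + 31 + 31 + 30 + 31 + 30 + 31 + 31 + 29 + 31 + 30 + 31 + 30 + 31 + 31 + 30 + 31 + 30 + 31 + 31 + 28 + 31 + 30 + 31 + 30 + 31 + 31 + 30 + 31 + 1 = 1351.

1351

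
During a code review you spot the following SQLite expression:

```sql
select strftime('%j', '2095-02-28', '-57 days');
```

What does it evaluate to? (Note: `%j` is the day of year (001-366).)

First apply '-57 days': 2095-02-28 → 2095-01-02.
Day-of-year for 2095-01-02: days since 2095-01-01 inclusive = 2, zero-padded to 002.

002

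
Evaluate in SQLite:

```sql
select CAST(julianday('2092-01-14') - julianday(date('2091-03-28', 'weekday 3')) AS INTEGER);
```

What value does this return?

292

`weekday 3` advances to the next Wednesday; 2091-03-28 is already a Wednesday, so it stays at 2091-03-28.
3 days remain in March 2091 after the 28th (31 − 28).
Full months from April 2091 through December 2091 contribute their day counts.
Then 14 days into January 2092.
Total: 3 + 30 + 31 + 30 + 31 + 31 + 30 + 31 + 30 + 31 + 14 = 292.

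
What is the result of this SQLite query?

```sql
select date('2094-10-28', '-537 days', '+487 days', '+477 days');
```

Applying '-537 days' to 2094-10-28: counting 537 days back gives 2093-05-09.
Applying '+487 days' to 2093-05-09: counting 487 days forward gives 2094-09-08.
Applying '+477 days' to 2094-09-08: counting 477 days forward gives 2095-12-29.

2095-12-29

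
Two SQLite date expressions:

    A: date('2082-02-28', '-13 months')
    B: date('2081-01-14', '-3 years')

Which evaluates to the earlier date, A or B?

B

A = 2081-01-28.
B = 2078-01-14.
B is earlier.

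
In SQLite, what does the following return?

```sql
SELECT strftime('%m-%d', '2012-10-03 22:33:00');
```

`%m-%d` extracts the month-day: 10-03.

10-03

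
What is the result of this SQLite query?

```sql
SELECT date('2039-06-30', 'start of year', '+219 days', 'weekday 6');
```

2039-08-13

`start of year` rewinds 2039-06-30 to 2039-01-01.
Applying '+219 days' to 2039-01-01: counting 219 days forward gives 2039-08-08.
`weekday 6` advances to the next Saturday; 2039-08-08 is a Monday, so it moves forward to 2039-08-13.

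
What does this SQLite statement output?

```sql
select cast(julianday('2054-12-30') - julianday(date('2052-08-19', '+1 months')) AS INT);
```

832

Adding +1 month to 2052-08-19 gives 2052-09-19.
11 days remain in September 2052 after the 19th (30 − 19).
Full months from October 2052 through November 2054 contribute their day counts.
Then 30 days into December 2054.
Total: 11 + 31 + 30 + 31 + 31 + 28 + 31 + 30 + 31 + 30 + 31 + 31 + 30 + 31 + 30 + 31 + 31 + 28 + 31 + 30 + 31 + 30 + 31 + 31 + 30 + 31 + 30 + 30 = 832.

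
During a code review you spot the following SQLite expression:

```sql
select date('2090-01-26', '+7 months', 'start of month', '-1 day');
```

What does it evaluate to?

Adding +7 months to 2090-01-26 gives 2090-08-26.
`start of month` rewinds 2090-08-26 to 2090-08-01.
Going back 1 day from 2090-08-01 reaches 2090-07-31 (last day of July, 31 days).

2090-07-31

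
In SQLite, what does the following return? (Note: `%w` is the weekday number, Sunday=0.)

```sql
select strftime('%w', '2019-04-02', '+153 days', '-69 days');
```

2

First apply '+153 days', '-69 days': 2019-04-02 → 2019-06-25.
2019-06-25 is a Tuesday; with Sunday=0 that is 2.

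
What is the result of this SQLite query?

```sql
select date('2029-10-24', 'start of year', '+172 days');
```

2029-06-22

`start of year` rewinds 2029-10-24 to 2029-01-01.
Applying '+172 days' to 2029-01-01: counting 172 days forward gives 2029-06-22.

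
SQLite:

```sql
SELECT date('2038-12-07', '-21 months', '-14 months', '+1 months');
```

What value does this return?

2036-02-07

Adding -21 months to 2038-12-07 gives 2037-03-07.
Adding -14 months to 2037-03-07 gives 2036-01-07.
Adding +1 month to 2036-01-07 gives 2036-02-07.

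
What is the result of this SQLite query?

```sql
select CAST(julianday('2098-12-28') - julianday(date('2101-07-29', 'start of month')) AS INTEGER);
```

`start of month` rewinds 2101-07-29 to 2101-07-01.
3 days remain in December 2098 after the 28th (31 − 28).
Full months from January 2099 through June 2101 contribute their day counts.
Then 1 day into July 2101.
Total: 3 + 31 + 28 + 31 + 30 + 31 + 30 + 31 + 31 + 30 + 31 + 30 + 31 + 31 + 28 + 31 + 30 + 31 + 30 + 31 + 31 + 30 + 31 + 30 + 31 + 31 + 28 + 31 + 30 + 31 + 30 + 1 = 915.
The subtraction is earlier − later, so the result is −915 → -915.

-915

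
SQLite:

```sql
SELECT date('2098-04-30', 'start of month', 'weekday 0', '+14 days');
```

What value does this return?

2098-04-20

`start of month` rewinds 2098-04-30 to 2098-04-01.
`weekday 0` advances to the next Sunday; 2098-04-01 is a Tuesday, so it moves forward to 2098-04-06.
Advancing 14 more days within April lands on 2098-04-20.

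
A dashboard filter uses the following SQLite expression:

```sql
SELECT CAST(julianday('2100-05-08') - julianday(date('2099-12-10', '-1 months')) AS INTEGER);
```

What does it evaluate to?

179

Adding -1 month to 2099-12-10 gives 2099-11-10.
20 days remain in November 2099 after the 10th (30 − 10).
December 2099: 31 days.
January 2100: 31 days.
February 2100: 28 days.
March 2100: 31 days.
April 2100: 30 days.
Then 8 days into May 2100.
Total: 20 + 31 + 31 + 28 + 31 + 30 + 8 = 179.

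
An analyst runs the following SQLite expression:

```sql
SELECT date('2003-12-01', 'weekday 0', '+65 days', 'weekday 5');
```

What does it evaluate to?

`weekday 0` advances to the next Sunday; 2003-12-01 is a Monday, so it moves forward to 2003-12-07.
Applying '+65 days' to 2003-12-07: counting 65 days forward gives 2004-02-10.
`weekday 5` advances to the next Friday; 2004-02-10 is a Tuesday, so it moves forward to 2004-02-13.

2004-02-13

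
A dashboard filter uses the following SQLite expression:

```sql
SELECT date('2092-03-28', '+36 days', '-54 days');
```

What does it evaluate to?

March 2092 has 31 days; 3 remain after the 28th, so 4 days reach 2092-04-01.
April 2092 has 30 days; 29 remain after the 1st, so 30 days reach 2092-05-01.
Advancing 2 more days within May lands on 2092-05-03.
Applying '-54 days' to 2092-05-03: counting 54 days back gives 2092-03-10.

2092-03-10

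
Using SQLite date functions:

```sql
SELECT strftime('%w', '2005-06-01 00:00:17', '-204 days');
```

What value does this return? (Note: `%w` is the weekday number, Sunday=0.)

First apply '-204 days': 2005-06-01 00:00:17 → 2004-11-09 00:00:17.
2004-11-09 is a Tuesday; with Sunday=0 that is 2.

2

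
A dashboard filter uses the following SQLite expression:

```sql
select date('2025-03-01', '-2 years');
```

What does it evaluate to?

2023-03-01

Adding -2 years to 2025-03-01 gives 2023-03-01.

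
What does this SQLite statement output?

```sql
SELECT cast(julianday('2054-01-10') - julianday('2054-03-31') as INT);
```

21 days remain in January 2054 after the 10th (31 − 10).
February 2054: 28 days.
Then 31 days into March 2054.
Total: 21 + 28 + 31 = 80.
The subtraction is earlier − later, so the result is −80 → -80.

-80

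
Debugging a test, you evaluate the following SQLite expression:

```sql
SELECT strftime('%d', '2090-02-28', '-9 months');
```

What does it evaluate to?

28

First apply '-9 months': 2090-02-28 → 2089-05-28.
`%d` extracts the 2-digit day of month: 28.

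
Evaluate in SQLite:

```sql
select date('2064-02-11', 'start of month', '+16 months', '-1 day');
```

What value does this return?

`start of month` rewinds 2064-02-11 to 2064-02-01.
Adding +16 months to 2064-02-01 gives 2065-06-01.
Going back 1 day from 2065-06-01 reaches 2065-05-31 (last day of May, 31 days).

2065-05-31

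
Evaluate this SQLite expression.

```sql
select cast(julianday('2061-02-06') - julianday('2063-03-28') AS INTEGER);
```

-780

22 days remain in February 2061 after the 6th (28 − 6).
Full months from March 2061 through February 2063 contribute their day counts.
Then 28 days into March 2063.
Total: 22 + 31 + 30 + 31 + 30 + 31 + 31 + 30 + 31 + 30 + 31 + 31 + 28 + 31 + 30 + 31 + 30 + 31 + 31 + 30 + 31 + 30 + 31 + 31 + 28 + 28 = 780.
The subtraction is earlier − later, so the result is −780 → -780.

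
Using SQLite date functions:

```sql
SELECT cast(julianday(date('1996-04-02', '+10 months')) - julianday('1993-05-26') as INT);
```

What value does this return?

1348

Adding +10 months to 1996-04-02 gives 1997-02-02.
5 days remain in May 1993 after the 26th (31 − 26).
Full months from June 1993 through January 1997 contribute their day counts.
Then 2 days into February 1997.
Total: 5 + 30 + 31 + 31 + 30 + 31 + 30 + 31 + 31 + 28 + 31 + 30 + 31 + 30 + 31 + 31 + 30 + 31 + 30 + 31 + 31 + 28 + 31 + 30 + 31 + 30 + 31 + 31 + 30 + 31 + 30 + 31 + 31 + 29 + 31 + 30 + 31 + 30 + 31 + 31 + 30 + 31 + 30 + 31 + 31 + 2 = 1348.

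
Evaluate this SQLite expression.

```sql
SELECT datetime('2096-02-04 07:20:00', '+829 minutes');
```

2096-02-04 21:09:00

829 minutes = 13h 49m; +829 minutes from 2096-02-04 07:20:00 is 2096-02-04 21:09:00.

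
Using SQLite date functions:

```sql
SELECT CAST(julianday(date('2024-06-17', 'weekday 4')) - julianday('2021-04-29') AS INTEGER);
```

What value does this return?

1148

`weekday 4` advances to the next Thursday; 2024-06-17 is a Monday, so it moves forward to 2024-06-20.
1 day remains in April 2021 after the 29th (30 − 29).
Full months from May 2021 through May 2024 contribute their day counts.
Then 20 days into June 2024.
Total: 1 + 31 + 30 + 31 + 31 + 30 + 31 + 30 + 31 + 31 + 28 + 31 + 30 + 31 + 30 + 31 + 31 + 30 + 31 + 30 + 31 + 31 + 28 + 31 + 30 + 31 + 30 + 31 + 31 + 30 + 31 + 30 + 31 + 31 + 29 + 31 + 30 + 31 + 20 = 1148.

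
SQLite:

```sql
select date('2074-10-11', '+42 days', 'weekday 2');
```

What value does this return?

Applying '+42 days' to 2074-10-11: counting 42 days forward gives 2074-11-22.
`weekday 2` advances to the next Tuesday; 2074-11-22 is a Thursday, so it moves forward to 2074-11-27.

2074-11-27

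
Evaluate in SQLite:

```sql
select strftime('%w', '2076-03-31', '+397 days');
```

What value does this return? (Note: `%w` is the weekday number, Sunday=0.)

First apply '+397 days': 2076-03-31 → 2077-05-02.
2077-05-02 is a Sunday; with Sunday=0 that is 0.

0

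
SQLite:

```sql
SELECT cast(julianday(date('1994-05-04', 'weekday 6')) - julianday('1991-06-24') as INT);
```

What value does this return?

`weekday 6` advances to the next Saturday; 1994-05-04 is a Wednesday, so it moves forward to 1994-05-07.
6 days remain in June 1991 after the 24th (30 − 24).
Full months from July 1991 through April 1994 contribute their day counts.
Then 7 days into May 1994.
Total: 6 + 31 + 31 + 30 + 31 + 30 + 31 + 31 + 29 + 31 + 30 + 31 + 30 + 31 + 31 + 30 + 31 + 30 + 31 + 31 + 28 + 31 + 30 + 31 + 30 + 31 + 31 + 30 + 31 + 30 + 31 + 31 + 28 + 31 + 30 + 7 = 1048.

1048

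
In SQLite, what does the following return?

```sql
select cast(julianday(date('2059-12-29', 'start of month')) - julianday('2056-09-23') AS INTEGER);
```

`start of month` rewinds 2059-12-29 to 2059-12-01.
7 days remain in September 2056 after the 23rd (30 − 23).
Full months from October 2056 through November 2059 contribute their day counts.
Then 1 day into December 2059.
Total: 7 + 31 + 30 + 31 + 31 + 28 + 31 + 30 + 31 + 30 + 31 + 31 + 30 + 31 + 30 + 31 + 31 + 28 + 31 + 30 + 31 + 30 + 31 + 31 + 30 + 31 + 30 + 31 + 31 + 28 + 31 + 30 + 31 + 30 + 31 + 31 + 30 + 31 + 30 + 1 = 1164.

1164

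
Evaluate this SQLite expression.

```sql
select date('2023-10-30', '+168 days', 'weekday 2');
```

2024-04-16

Applying '+168 days' to 2023-10-30: counting 168 days forward gives 2024-04-15.
`weekday 2` advances to the next Tuesday; 2024-04-15 is a Monday, so it moves forward to 2024-04-16.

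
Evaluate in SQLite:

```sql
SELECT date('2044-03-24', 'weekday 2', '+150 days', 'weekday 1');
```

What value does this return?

2044-08-29

`weekday 2` advances to the next Tuesday; 2044-03-24 is a Thursday, so it moves forward to 2044-03-29.
Applying '+150 days' to 2044-03-29: counting 150 days forward gives 2044-08-26.
`weekday 1` advances to the next Monday; 2044-08-26 is a Friday, so it moves forward to 2044-08-29.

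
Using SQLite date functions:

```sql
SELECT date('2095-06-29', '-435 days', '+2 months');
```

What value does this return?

2094-06-20

Applying '-435 days' to 2095-06-29: counting 435 days back gives 2094-04-20.
Adding +2 months to 2094-04-20 gives 2094-06-20.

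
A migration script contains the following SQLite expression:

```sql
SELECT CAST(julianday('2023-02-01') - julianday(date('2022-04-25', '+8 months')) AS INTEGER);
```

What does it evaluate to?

Adding +8 months to 2022-04-25 gives 2022-12-25.
6 days remain in December 2022 after the 25th (31 − 25).
January 2023: 31 days.
Then 1 day into February 2023.
Total: 6 + 31 + 1 = 38.

38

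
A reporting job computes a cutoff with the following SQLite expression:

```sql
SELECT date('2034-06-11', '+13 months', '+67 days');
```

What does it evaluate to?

2035-09-16

Adding +13 months to 2034-06-11 gives 2035-07-11.
Applying '+67 days' to 2035-07-11: counting 67 days forward gives 2035-09-16.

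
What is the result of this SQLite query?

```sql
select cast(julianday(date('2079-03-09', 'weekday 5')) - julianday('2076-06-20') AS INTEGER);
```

`weekday 5` advances to the next Friday; 2079-03-09 is a Thursday, so it moves forward to 2079-03-10.
10 days remain in June 2076 after the 20th (30 − 20).
Full months from July 2076 through February 2079 contribute their day counts.
Then 10 days into March 2079.
Total: 10 + 31 + 31 + 30 + 31 + 30 + 31 + 31 + 28 + 31 + 30 + 31 + 30 + 31 + 31 + 30 + 31 + 30 + 31 + 31 + 28 + 31 + 30 + 31 + 30 + 31 + 31 + 30 + 31 + 30 + 31 + 31 + 28 + 10 = 993.

993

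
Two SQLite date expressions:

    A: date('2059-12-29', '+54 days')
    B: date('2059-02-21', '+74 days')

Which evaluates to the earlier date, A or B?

B

A = 2060-02-21.
B = 2059-05-06.
B is earlier.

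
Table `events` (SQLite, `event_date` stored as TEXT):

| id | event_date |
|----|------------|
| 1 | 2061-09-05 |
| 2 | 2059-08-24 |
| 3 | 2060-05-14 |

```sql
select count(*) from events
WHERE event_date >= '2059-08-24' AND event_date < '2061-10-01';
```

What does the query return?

Rows in [2059-08-24, 2061-10-01): 2061-09-05, 2059-08-24, 2060-05-14 → 3 rows.

3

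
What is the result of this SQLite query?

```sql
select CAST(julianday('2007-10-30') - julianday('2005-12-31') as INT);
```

0 days remain in December 2005 after the 31st (31 − 31).
Full months from January 2006 through September 2007 contribute their day counts.
Then 30 days into October 2007.
Total: 0 + 31 + 28 + 31 + 30 + 31 + 30 + 31 + 31 + 30 + 31 + 30 + 31 + 31 + 28 + 31 + 30 + 31 + 30 + 31 + 31 + 30 + 30 = 668.

668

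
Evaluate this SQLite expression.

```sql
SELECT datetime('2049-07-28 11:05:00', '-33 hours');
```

-33 hours from 2049-07-28 11:05:00 is 2049-07-27 02:05:00 (crosses midnight).

2049-07-27 02:05:00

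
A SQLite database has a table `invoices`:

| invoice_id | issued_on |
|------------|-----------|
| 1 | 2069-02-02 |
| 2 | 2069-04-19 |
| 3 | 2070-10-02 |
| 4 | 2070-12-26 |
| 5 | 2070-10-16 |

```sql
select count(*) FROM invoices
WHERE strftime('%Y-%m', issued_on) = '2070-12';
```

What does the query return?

1

Rows with year-month 2070-12: 2070-12-26 → 1.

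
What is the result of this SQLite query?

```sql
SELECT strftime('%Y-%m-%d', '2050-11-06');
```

2050-11-06

`%Y-%m-%d` extracts the ISO date: 2050-11-06.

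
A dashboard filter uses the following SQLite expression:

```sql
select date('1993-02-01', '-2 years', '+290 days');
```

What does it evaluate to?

1991-11-18

Adding -2 years to 1993-02-01 gives 1991-02-01.
Applying '+290 days' to 1991-02-01: counting 290 days forward gives 1991-11-18.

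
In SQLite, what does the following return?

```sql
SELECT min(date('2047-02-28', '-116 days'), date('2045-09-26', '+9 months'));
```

date('2047-02-28', '-116 days') → 2046-11-04.
date('2045-09-26', '+9 months') → 2046-06-26.
Earlier of the two is 2046-06-26.

2046-06-26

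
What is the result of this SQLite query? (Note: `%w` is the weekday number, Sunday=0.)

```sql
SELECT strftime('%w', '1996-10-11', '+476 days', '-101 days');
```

First apply '+476 days', '-101 days': 1996-10-11 → 1997-10-21.
1997-10-21 is a Tuesday; with Sunday=0 that is 2.

2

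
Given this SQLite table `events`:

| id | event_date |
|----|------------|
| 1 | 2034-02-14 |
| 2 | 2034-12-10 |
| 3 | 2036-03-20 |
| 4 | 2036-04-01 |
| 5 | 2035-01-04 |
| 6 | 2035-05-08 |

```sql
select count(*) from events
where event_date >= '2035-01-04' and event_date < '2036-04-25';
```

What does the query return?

Rows in [2035-01-04, 2036-04-25): 2036-03-20, 2036-04-01, 2035-01-04, 2035-05-08 → 4 rows.

4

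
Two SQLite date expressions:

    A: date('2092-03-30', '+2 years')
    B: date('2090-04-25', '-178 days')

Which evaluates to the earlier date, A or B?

B

A = 2094-03-30.
B = 2089-10-29.
B is earlier.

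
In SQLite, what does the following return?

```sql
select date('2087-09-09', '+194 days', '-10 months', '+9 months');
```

Applying '+194 days' to 2087-09-09: counting 194 days forward gives 2088-03-21.
Adding -10 months to 2088-03-21 gives 2087-05-21.
Adding +9 months to 2087-05-21 gives 2088-02-21.

2088-02-21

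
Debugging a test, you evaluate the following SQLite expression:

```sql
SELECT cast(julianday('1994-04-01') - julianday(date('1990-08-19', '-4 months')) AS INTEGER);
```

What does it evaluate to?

Adding -4 months to 1990-08-19 gives 1990-04-19.
11 days remain in April 1990 after the 19th (30 − 19).
Full months from May 1990 through March 1994 contribute their day counts.
Then 1 day into April 1994.
Total: 11 + 31 + 30 + 31 + 31 + 30 + 31 + 30 + 31 + 31 + 28 + 31 + 30 + 31 + 30 + 31 + 31 + 30 + 31 + 30 + 31 + 31 + 29 + 31 + 30 + 31 + 30 + 31 + 31 + 30 + 31 + 30 + 31 + 31 + 28 + 31 + 30 + 31 + 30 + 31 + 31 + 30 + 31 + 30 + 31 + 31 + 28 + 31 + 1 = 1443.

1443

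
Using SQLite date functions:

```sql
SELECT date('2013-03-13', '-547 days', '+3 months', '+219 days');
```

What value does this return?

Applying '-547 days' to 2013-03-13: counting 547 days back gives 2011-09-13.
Adding +3 months to 2011-09-13 gives 2011-12-13.
Applying '+219 days' to 2011-12-13: counting 219 days forward gives 2012-07-19.

2012-07-19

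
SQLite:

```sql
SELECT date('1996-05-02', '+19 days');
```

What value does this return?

1996-05-21

Advancing 19 more days within May lands on 1996-05-21.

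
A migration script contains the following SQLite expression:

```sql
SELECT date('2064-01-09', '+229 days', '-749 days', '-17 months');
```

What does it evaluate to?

2061-03-07

Applying '+229 days' to 2064-01-09: counting 229 days forward gives 2064-08-25.
Applying '-749 days' to 2064-08-25: counting 749 days back gives 2062-08-07.
Adding -17 months to 2062-08-07 gives 2061-03-07.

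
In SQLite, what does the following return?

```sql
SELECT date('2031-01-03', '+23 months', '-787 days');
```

Adding +23 months to 2031-01-03 gives 2032-12-03.
Applying '-787 days' to 2032-12-03: counting 787 days back gives 2030-10-08.

2030-10-08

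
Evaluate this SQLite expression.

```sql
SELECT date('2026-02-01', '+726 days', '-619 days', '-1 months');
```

Applying '+726 days' to 2026-02-01: counting 726 days forward gives 2028-01-28.
Applying '-619 days' to 2028-01-28: counting 619 days back gives 2026-05-19.
Adding -1 month to 2026-05-19 gives 2026-04-19.

2026-04-19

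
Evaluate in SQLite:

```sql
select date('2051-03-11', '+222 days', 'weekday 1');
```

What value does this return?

Applying '+222 days' to 2051-03-11: counting 222 days forward gives 2051-10-19.
`weekday 1` advances to the next Monday; 2051-10-19 is a Thursday, so it moves forward to 2051-10-23.

2051-10-23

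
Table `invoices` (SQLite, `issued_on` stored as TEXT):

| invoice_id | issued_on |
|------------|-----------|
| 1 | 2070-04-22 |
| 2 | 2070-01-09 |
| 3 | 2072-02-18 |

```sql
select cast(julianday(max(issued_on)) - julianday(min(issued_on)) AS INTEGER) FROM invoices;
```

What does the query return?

MIN = 2070-01-09, MAX = 2072-02-18.
22 days remain in January 2070 after the 9th (31 − 9).
Full months from February 2070 through January 2072 contribute their day counts.
Then 18 days into February 2072.
Total: 22 + 28 + 31 + 30 + 31 + 30 + 31 + 31 + 30 + 31 + 30 + 31 + 31 + 28 + 31 + 30 + 31 + 30 + 31 + 31 + 30 + 31 + 30 + 31 + 31 + 18 = 770.

770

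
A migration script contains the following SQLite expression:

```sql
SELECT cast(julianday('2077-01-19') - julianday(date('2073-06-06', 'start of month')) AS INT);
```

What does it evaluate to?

`start of month` rewinds 2073-06-06 to 2073-06-01.
29 days remain in June 2073 after the 1st (30 − 1).
Full months from July 2073 through December 2076 contribute their day counts.
Then 19 days into January 2077.
Total: 29 + 31 + 31 + 30 + 31 + 30 + 31 + 31 + 28 + 31 + 30 + 31 + 30 + 31 + 31 + 30 + 31 + 30 + 31 + 31 + 28 + 31 + 30 + 31 + 30 + 31 + 31 + 30 + 31 + 30 + 31 + 31 + 29 + 31 + 30 + 31 + 30 + 31 + 31 + 30 + 31 + 30 + 31 + 19 = 1328.

1328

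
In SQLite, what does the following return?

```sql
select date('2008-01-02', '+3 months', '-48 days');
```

2008-02-14

Adding +3 months to 2008-01-02 gives 2008-04-02.
Applying '-48 days' to 2008-04-02: counting 48 days back gives 2008-02-14.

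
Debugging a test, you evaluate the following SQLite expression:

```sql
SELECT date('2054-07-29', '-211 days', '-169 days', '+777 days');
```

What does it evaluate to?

Applying '-211 days' to 2054-07-29: counting 211 days back gives 2053-12-30.
Applying '-169 days' to 2053-12-30: counting 169 days back gives 2053-07-14.
Applying '+777 days' to 2053-07-14: counting 777 days forward gives 2055-08-30.

2055-08-30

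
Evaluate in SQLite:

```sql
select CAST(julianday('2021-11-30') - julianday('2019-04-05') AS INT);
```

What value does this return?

25 days remain in April 2019 after the 5th (30 − 5).
Full months from May 2019 through October 2021 contribute their day counts.
Then 30 days into November 2021.
Total: 25 + 31 + 30 + 31 + 31 + 30 + 31 + 30 + 31 + 31 + 29 + 31 + 30 + 31 + 30 + 31 + 31 + 30 + 31 + 30 + 31 + 31 + 28 + 31 + 30 + 31 + 30 + 31 + 31 + 30 + 31 + 30 = 970.

970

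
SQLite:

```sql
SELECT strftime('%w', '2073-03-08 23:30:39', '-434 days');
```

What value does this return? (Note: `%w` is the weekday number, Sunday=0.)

First apply '-434 days': 2073-03-08 23:30:39 → 2071-12-30 23:30:39.
2071-12-30 is a Wednesday; with Sunday=0 that is 3.

3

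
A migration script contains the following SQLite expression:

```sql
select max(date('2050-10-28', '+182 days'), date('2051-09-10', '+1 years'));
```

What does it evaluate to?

2052-09-10

date('2050-10-28', '+182 days') → 2051-04-28.
date('2051-09-10', '+1 years') → 2052-09-10.
Later of the two is 2052-09-10.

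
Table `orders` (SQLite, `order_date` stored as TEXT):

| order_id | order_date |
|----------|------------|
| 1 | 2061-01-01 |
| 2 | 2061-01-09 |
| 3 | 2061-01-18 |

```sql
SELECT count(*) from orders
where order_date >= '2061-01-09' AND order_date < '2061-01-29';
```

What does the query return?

Rows in [2061-01-09, 2061-01-29): 2061-01-09, 2061-01-18 → 2 rows.

2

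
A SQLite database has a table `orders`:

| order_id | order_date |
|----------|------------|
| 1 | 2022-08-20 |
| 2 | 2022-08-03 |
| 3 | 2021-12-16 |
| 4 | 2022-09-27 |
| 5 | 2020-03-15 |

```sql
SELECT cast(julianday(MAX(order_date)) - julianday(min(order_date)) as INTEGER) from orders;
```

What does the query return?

MIN = 2020-03-15, MAX = 2022-09-27.
16 days remain in March 2020 after the 15th (31 − 15).
Full months from April 2020 through August 2022 contribute their day counts.
Then 27 days into September 2022.
Total: 16 + 30 + 31 + 30 + 31 + 31 + 30 + 31 + 30 + 31 + 31 + 28 + 31 + 30 + 31 + 30 + 31 + 31 + 30 + 31 + 30 + 31 + 31 + 28 + 31 + 30 + 31 + 30 + 31 + 31 + 27 = 926.

926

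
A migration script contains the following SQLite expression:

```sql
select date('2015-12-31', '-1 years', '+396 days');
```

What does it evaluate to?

Adding -1 year to 2015-12-31 gives 2014-12-31.
Applying '+396 days' to 2014-12-31: counting 396 days forward gives 2016-01-31.

2016-01-31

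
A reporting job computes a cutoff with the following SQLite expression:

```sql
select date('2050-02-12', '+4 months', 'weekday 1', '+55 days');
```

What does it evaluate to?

2050-08-07

Adding +4 months to 2050-02-12 gives 2050-06-12.
`weekday 1` advances to the next Monday; 2050-06-12 is a Sunday, so it moves forward to 2050-06-13.
Applying '+55 days' to 2050-06-13: counting 55 days forward gives 2050-08-07.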